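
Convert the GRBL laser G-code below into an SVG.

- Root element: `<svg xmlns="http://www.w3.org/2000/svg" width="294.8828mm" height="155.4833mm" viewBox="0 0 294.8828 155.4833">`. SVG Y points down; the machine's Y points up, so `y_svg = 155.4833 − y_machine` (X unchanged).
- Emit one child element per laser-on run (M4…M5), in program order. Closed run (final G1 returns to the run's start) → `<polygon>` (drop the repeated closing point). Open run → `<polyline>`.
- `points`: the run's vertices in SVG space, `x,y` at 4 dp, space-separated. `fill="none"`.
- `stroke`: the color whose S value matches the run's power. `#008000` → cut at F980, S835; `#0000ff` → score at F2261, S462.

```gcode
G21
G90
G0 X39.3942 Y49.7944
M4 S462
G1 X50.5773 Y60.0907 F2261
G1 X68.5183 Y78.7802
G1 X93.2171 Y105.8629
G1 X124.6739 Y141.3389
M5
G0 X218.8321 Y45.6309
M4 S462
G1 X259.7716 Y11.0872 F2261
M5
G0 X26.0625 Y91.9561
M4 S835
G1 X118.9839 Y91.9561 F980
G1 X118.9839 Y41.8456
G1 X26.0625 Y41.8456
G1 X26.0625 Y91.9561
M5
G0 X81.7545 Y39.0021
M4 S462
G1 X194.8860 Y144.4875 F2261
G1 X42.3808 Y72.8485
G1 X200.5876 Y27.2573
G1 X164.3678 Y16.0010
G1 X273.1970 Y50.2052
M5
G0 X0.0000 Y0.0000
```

y_svg = 155.4833 − y_m.

[1] S462→`#0000ff` (score); open run; points: 39.3942,105.6889 50.5773,95.3926 68.5183,76.7031 93.2171,49.6204 124.6739,14.1444

[2] S462→`#0000ff` (score); open run; points: 218.8321,109.8524 259.7716,144.3961

[3] S835→`#008000` (cut); closed run; points: 26.0625,63.5272 118.9839,63.5272 118.9839,113.6377 26.0625,113.6377

[4] S462→`#0000ff` (score); open run; points: 81.7545,116.4812 194.8860,10.9958 42.3808,82.6348 200.5876,128.2260 164.3678,139.4823 273.1970,105.2781

<svg xmlns="http://www.w3.org/2000/svg" width="294.8828mm" height="155.4833mm" viewBox="0 0 294.8828 155.4833">
  <polyline points="39.3942,105.6889 50.5773,95.3926 68.5183,76.7031 93.2171,49.6204 124.6739,14.1444" fill="none" stroke="#0000ff"/>
  <polyline points="218.8321,109.8524 259.7716,144.3961" fill="none" stroke="#0000ff"/>
  <polygon points="26.0625,63.5272 118.9839,63.5272 118.9839,113.6377 26.0625,113.6377" fill="none" stroke="#008000"/>
  <polyline points="81.7545,116.4812 194.8860,10.9958 42.3808,82.6348 200.5876,128.2260 164.3678,139.4823 273.1970,105.2781" fill="none" stroke="#0000ff"/>
</svg>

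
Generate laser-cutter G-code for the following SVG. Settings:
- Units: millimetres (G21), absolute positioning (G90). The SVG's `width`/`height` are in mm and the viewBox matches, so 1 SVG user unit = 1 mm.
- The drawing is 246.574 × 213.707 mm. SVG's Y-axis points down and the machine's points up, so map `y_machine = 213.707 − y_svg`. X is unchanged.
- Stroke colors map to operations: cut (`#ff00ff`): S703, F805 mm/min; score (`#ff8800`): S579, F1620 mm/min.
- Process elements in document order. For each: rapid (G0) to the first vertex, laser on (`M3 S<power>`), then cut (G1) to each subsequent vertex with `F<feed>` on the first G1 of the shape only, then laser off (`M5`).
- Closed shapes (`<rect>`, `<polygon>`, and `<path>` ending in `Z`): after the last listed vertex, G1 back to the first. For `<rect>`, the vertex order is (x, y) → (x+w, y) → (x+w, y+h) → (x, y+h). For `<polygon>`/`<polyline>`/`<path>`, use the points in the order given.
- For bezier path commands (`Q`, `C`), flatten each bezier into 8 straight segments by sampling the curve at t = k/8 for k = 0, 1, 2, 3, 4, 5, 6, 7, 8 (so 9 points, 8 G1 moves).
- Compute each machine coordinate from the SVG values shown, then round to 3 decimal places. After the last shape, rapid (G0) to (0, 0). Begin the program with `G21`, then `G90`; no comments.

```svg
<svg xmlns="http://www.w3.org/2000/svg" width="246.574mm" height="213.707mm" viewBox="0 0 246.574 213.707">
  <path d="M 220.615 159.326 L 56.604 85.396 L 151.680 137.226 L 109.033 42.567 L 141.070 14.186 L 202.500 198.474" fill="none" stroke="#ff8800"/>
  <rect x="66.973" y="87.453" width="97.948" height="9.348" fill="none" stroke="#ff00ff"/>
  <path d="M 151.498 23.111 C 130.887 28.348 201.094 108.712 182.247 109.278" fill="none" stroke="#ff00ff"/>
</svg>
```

viewBox `0 0 246.574 213.707` with mm width/height → 1 unit = 1 mm. Flip: y_m = 213.707 − y_svg.

**Shape 1** — `<path>` open polyline, stroke `#ff8800` → score (S579, F1620). Machine vertices: (220.615,54.381) → (56.604,128.311) → (151.680,76.481) → (109.033,171.140) → (141.070,199.521) → (202.500,15.233). Open path.

**Shape 2** — `<rect>` rectangle, stroke `#ff00ff` → cut (S703, F805). Machine vertices: (66.973,126.254) → (164.921,126.254) → (164.921,116.906) → (66.973,116.906) → (66.973,126.254). Closed: final G1 returns to the first vertex.

**Shape 3** — `<path>` cubic bezier, stroke `#ff00ff` → cut (S703, F805). Control points (SVG): P0=(151.498,23.111), P1=(130.887,28.348), P2=(201.094,108.712), P3=(182.247,109.278); sampled at t=k/8. Machine vertices: (151.498,190.596) → (147.675,185.413) → (150.258,175.003) → (157.139,161.180) → (166.211,145.761) → (175.366,130.561) → (182.495,117.395) → (185.492,108.079) → (182.247,104.429). Open path.

G21
G90
G0 X220.615 Y54.381
M3 S579
G1 X56.604 Y128.311 F1620
G1 X151.680 Y76.481
G1 X109.033 Y171.140
G1 X141.070 Y199.521
G1 X202.500 Y15.233
M5
G0 X66.973 Y126.254
M3 S703
G1 X164.921 Y126.254 F805
G1 X164.921 Y116.906
G1 X66.973 Y116.906
G1 X66.973 Y126.254
M5
G0 X151.498 Y190.596
M3 S703
G1 X147.675 Y185.413 F805
G1 X150.258 Y175.003
G1 X157.139 Y161.180
G1 X166.211 Y145.761
G1 X175.366 Y130.561
G1 X182.495 Y117.395
G1 X185.492 Y108.079
G1 X182.247 Y104.429
M5
G0 X0.000 Y0.000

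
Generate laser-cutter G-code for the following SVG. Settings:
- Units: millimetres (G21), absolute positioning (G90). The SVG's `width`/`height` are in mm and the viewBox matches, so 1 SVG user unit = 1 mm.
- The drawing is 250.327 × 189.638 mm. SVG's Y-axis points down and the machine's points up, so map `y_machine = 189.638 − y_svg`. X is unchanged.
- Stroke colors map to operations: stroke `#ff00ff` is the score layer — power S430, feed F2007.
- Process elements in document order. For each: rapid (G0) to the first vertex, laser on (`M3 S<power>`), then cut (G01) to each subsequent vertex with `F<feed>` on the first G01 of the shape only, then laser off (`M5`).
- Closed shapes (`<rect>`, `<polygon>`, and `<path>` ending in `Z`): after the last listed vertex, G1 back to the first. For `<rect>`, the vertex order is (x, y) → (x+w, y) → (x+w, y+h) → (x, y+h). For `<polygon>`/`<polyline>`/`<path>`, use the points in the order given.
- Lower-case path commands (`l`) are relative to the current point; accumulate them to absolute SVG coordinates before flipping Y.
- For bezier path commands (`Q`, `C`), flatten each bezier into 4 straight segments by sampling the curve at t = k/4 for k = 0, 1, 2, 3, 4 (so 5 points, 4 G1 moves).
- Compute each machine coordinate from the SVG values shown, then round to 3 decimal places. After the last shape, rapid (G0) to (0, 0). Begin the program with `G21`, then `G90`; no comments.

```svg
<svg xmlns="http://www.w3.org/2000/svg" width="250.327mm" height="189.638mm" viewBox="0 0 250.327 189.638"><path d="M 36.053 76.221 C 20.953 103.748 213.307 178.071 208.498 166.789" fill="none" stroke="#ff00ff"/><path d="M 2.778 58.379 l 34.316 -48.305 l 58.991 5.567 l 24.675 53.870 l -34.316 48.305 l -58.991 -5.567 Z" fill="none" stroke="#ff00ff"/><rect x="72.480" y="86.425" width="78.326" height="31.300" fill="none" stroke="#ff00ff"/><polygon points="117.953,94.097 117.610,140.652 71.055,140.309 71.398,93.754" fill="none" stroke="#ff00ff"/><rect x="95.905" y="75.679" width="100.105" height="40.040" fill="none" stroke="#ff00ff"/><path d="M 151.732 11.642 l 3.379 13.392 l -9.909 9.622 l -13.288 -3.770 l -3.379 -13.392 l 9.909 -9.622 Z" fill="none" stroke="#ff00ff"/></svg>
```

viewBox `0 0 250.327 189.638` with mm width/height → 1 unit = 1 mm. Flip: y_m = 189.638 − y_svg.

**Shape 1** — `<path>` cubic bezier, stroke `#ff00ff` → score (S430, F2007). Control points (SVG): P0=(36.053,76.221), P1=(20.953,103.748), P2=(213.307,178.071), P3=(208.498,166.789); sampled at t=k/4. Machine vertices: (36.053,113.417) → (57.303,86.066) → (118.416,53.580) → (181.459,28.370) → (208.498,22.849). Open path.

**Shape 2** — `<path>` regular polygon, stroke `#ff00ff` → score (S430, F2007). Machine vertices: (2.778,131.259) → (37.094,179.564) → (96.085,173.997) → (120.760,120.127) → (86.444,71.822) → (27.453,77.389) → (2.778,131.259). Closed: final G1 returns to the first vertex.

**Shape 3** — `<rect>` rectangle, stroke `#ff00ff` → score (S430, F2007). Machine vertices: (72.480,103.213) → (150.806,103.213) → (150.806,71.913) → (72.480,71.913) → (72.480,103.213). Closed: final G1 returns to the first vertex.

**Shape 4** — `<polygon>` regular polygon, stroke `#ff00ff` → score (S430, F2007). Machine vertices: (117.953,95.541) → (117.610,48.986) → (71.055,49.329) → (71.398,95.884) → (117.953,95.541). Closed: final G1 returns to the first vertex.

**Shape 5** — `<rect>` rectangle, stroke `#ff00ff` → score (S430, F2007). Machine vertices: (95.905,113.959) → (196.010,113.959) → (196.010,73.919) → (95.905,73.919) → (95.905,113.959). Closed: final G1 returns to the first vertex.

**Shape 6** — `<path>` regular polygon, stroke `#ff00ff` → score (S430, F2007). Machine vertices: (151.732,177.996) → (155.111,164.604) → (145.202,154.982) → (131.914,158.752) → (128.535,172.144) → (138.444,181.766) → (151.732,177.996). Closed: final G1 returns to the first vertex.

G21
G90
G0 X36.053 Y113.417
M3 S430
G01 X57.303 Y86.066 F2007
G01 X118.416 Y53.580
G01 X181.459 Y28.370
G01 X208.498 Y22.849
M5
G0 X2.778 Y131.259
M3 S430
G01 X37.094 Y179.564 F2007
G01 X96.085 Y173.997
G01 X120.760 Y120.127
G01 X86.444 Y71.822
G01 X27.453 Y77.389
G01 X2.778 Y131.259
M5
G0 X72.480 Y103.213
M3 S430
G01 X150.806 Y103.213 F2007
G01 X150.806 Y71.913
G01 X72.480 Y71.913
G01 X72.480 Y103.213
M5
G0 X117.953 Y95.541
M3 S430
G01 X117.610 Y48.986 F2007
G01 X71.055 Y49.329
G01 X71.398 Y95.884
G01 X117.953 Y95.541
M5
G0 X95.905 Y113.959
M3 S430
G01 X196.010 Y113.959 F2007
G01 X196.010 Y73.919
G01 X95.905 Y73.919
G01 X95.905 Y113.959
M5
G0 X151.732 Y177.996
M3 S430
G01 X155.111 Y164.604 F2007
G01 X145.202 Y154.982
G01 X131.914 Y158.752
G01 X128.535 Y172.144
G01 X138.444 Y181.766
G01 X151.732 Y177.996
M5
G0 X0.000 Y0.000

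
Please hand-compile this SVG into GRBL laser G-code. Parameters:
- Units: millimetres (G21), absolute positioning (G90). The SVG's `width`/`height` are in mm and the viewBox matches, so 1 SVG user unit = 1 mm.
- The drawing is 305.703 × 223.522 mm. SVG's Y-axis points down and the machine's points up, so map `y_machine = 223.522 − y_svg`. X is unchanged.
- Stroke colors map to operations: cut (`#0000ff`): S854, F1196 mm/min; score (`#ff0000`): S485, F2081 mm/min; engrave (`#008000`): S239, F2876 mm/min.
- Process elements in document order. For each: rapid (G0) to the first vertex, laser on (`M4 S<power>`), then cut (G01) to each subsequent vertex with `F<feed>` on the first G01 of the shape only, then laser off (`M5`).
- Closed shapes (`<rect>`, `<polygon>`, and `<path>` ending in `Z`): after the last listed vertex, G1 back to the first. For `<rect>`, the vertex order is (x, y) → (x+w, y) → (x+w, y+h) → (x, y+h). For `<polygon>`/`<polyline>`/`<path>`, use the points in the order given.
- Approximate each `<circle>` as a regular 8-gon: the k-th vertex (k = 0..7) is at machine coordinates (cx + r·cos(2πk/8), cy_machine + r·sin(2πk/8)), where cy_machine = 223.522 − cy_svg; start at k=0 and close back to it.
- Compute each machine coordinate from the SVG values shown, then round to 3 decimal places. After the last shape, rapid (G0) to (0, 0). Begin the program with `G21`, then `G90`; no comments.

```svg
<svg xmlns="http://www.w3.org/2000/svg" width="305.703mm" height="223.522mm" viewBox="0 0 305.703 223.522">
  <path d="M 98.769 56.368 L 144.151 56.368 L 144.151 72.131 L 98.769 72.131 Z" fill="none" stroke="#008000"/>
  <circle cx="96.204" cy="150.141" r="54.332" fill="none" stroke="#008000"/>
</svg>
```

G21
G90
G0 X98.769 Y167.154
M4 S239
G01 X144.151 Y167.154 F2876
G01 X144.151 Y151.391
G01 X98.769 Y151.391
G01 X98.769 Y167.154
M5
G0 X150.536 Y73.381
M4 S239
G01 X134.623 Y111.800 F2876
G01 X96.204 Y127.713
G01 X57.785 Y111.800
G01 X41.872 Y73.381
G01 X57.785 Y34.962
G01 X96.204 Y19.049
G01 X134.623 Y34.962
G01 X150.536 Y73.381
M5
G0 X0.000 Y0.000

viewBox `0 0 305.703 223.522` with mm width/height → 1 unit = 1 mm. Flip: y_m = 223.522 − y_svg.

**Shape 1** — `<path>` rectangle, stroke `#008000` → engrave (S239, F2876). Machine vertices: (98.769,167.154) → (144.151,167.154) → (144.151,151.391) → (98.769,151.391) → (98.769,167.154). Closed: final G1 returns to the first vertex.

**Shape 2** — `<circle>` circle, stroke `#008000` → engrave (S239, F2876). Machine vertices: (150.536,73.381) → (134.623,111.800) → (96.204,127.713) → (57.785,111.800) → (41.872,73.381) → (57.785,34.962) → (96.204,19.049) → (134.623,34.962) → (150.536,73.381). Closed: final G1 returns to the first vertex.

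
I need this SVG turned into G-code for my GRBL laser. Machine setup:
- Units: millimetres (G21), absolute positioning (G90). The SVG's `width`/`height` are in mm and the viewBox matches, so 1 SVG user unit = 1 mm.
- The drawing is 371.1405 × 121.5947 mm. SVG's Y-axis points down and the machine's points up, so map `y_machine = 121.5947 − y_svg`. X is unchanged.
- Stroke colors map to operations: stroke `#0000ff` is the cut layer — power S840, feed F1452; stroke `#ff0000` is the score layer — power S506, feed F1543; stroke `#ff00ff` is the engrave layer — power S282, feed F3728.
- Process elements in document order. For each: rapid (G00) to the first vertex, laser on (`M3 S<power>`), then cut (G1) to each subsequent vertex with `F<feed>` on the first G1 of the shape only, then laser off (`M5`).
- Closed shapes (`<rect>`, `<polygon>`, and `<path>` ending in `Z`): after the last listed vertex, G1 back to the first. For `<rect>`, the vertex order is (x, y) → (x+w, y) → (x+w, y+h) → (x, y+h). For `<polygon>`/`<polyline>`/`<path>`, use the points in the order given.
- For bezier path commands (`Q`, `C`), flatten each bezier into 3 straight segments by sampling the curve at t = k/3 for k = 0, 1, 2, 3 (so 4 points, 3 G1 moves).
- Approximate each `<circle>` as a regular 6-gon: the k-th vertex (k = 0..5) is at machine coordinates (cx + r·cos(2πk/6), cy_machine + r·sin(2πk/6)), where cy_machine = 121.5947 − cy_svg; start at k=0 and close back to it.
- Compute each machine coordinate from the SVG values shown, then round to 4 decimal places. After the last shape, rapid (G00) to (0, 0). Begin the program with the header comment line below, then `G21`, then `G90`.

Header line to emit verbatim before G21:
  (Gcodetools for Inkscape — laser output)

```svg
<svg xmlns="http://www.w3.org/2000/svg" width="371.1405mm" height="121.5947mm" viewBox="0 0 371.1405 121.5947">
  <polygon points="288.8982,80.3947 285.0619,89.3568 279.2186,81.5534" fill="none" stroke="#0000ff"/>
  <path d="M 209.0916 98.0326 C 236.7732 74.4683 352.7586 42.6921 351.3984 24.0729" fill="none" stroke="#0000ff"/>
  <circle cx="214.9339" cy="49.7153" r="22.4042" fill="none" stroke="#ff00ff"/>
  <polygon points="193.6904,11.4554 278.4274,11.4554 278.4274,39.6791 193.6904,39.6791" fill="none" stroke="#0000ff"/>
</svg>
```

viewBox `0 0 371.1405 121.5947` with mm width/height → 1 unit = 1 mm. Flip: y_m = 121.5947 − y_svg.

**Shape 1** — `<polygon>` regular polygon, stroke `#0000ff` → cut (S840, F1452). Machine vertices: (288.8982,41.2000) → (285.0619,32.2379) → (279.2186,40.0413) → (288.8982,41.2000). Closed: final G1 returns to the first vertex.

**Shape 2** — `<path>` cubic bezier, stroke `#0000ff` → cut (S840, F1452). Control points (SVG): P0=(209.0916,98.0326), P1=(236.7732,74.4683), P2=(352.7586,42.6921), P3=(351.3984,24.0729); sampled at t=k/3. Machine vertices: (209.0916,23.5621) → (258.5912,49.0723) → (321.2600,75.3084) → (351.3984,97.5218). Open path.

**Shape 3** — `<circle>` circle, stroke `#ff00ff` → engrave (S282, F3728). Machine vertices: (237.3381,71.8794) → (226.1360,91.2820) → (203.7318,91.2820) → (192.5297,71.8794) → (203.7318,52.4768) → (226.1360,52.4768) → (237.3381,71.8794). Closed: final G1 returns to the first vertex.

**Shape 4** — `<polygon>` rectangle, stroke `#0000ff` → cut (S840, F1452). Machine vertices: (193.6904,110.1393) → (278.4274,110.1393) → (278.4274,81.9156) → (193.6904,81.9156) → (193.6904,110.1393). Closed: final G1 returns to the first vertex.

(Gcodetools for Inkscape — laser output)
G21
G90
G00 X288.8982 Y41.2000
M3 S840
G1 X285.0619 Y32.2379 F1452
G1 X279.2186 Y40.0413
G1 X288.8982 Y41.2000
M5
G00 X209.0916 Y23.5621
M3 S840
G1 X258.5912 Y49.0723 F1452
G1 X321.2600 Y75.3084
G1 X351.3984 Y97.5218
M5
G00 X237.3381 Y71.8794
M3 S282
G1 X226.1360 Y91.2820 F3728
G1 X203.7318 Y91.2820
G1 X192.5297 Y71.8794
G1 X203.7318 Y52.4768
G1 X226.1360 Y52.4768
G1 X237.3381 Y71.8794
M5
G00 X193.6904 Y110.1393
M3 S840
G1 X278.4274 Y110.1393 F1452
G1 X278.4274 Y81.9156
G1 X193.6904 Y81.9156
G1 X193.6904 Y110.1393
M5
G00 X0.0000 Y0.0000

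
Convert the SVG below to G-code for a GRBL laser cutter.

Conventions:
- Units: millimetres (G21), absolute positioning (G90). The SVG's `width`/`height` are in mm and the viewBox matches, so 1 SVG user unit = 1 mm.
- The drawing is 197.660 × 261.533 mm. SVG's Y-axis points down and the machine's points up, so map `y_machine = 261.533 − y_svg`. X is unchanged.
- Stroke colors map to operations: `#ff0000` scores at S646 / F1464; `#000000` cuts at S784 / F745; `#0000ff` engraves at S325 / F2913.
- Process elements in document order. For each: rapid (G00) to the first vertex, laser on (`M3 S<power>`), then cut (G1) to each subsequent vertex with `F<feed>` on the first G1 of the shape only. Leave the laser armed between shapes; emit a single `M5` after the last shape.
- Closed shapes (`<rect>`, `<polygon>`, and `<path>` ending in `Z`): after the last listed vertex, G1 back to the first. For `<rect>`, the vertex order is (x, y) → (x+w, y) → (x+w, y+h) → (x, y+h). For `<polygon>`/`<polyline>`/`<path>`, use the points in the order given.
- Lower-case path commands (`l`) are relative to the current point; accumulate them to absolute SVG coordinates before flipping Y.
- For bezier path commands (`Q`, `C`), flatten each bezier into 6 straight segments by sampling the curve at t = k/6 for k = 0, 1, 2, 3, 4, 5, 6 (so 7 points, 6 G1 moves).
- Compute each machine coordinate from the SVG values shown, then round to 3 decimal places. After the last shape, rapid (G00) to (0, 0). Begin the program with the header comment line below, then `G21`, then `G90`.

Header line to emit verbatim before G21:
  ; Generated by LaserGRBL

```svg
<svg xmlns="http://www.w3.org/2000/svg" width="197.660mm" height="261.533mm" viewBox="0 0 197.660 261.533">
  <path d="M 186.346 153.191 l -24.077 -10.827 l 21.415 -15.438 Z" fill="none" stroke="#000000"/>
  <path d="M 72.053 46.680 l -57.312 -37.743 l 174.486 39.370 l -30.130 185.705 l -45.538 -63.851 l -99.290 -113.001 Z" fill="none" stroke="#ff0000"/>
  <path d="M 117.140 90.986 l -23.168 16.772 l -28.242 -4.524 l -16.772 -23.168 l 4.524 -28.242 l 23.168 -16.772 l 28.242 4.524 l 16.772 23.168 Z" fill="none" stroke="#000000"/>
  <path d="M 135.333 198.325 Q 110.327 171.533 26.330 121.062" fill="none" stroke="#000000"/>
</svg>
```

Since the viewBox matches the mm dimensions, user units are millimetres directly. The only transform is the Y-flip y_m = 261.533 − y_svg.

Shape 1 is a regular polygon drawn with `<path>`. Its stroke #000000 means cut at S784, F745. After flipping Y the toolpath is (186.346,108.342) → (162.269,119.169) → (183.684,134.607) → (186.346,108.342), returning to the start.

Shape 2 is a closed polygon drawn with `<path>`. Its stroke #ff0000 means score at S646, F1464. After flipping Y the toolpath is (72.053,214.853) → (14.741,252.596) → (189.227,213.226) → (159.097,27.521) → (113.559,91.372) → (14.269,204.373) → (72.053,214.853), returning to the start.

Shape 3 is a regular polygon drawn with `<path>`. Its stroke #000000 means cut at S784, F745. After flipping Y the toolpath is (117.140,170.547) → (93.972,153.775) → (65.730,158.299) → (48.958,181.467) → (53.482,209.709) → (76.650,226.481) → (104.892,221.957) → (121.664,198.789) → (117.140,170.547), returning to the start.

Shape 4 is a quadratic bezier drawn with `<path>`. Its stroke #000000 means cut at S784, F745. After flipping Y the toolpath is (135.333,63.208) → (125.359,72.796) → (112.108,83.700) → (95.579,95.920) → (75.773,109.455) → (52.690,124.305) → (26.330,140.471).

; Generated by LaserGRBL
G21
G90
G00 X186.346 Y108.342
M3 S784
G1 X162.269 Y119.169 F745
G1 X183.684 Y134.607
G1 X186.346 Y108.342
G00 X72.053 Y214.853
M3 S646
G1 X14.741 Y252.596 F1464
G1 X189.227 Y213.226
G1 X159.097 Y27.521
G1 X113.559 Y91.372
G1 X14.269 Y204.373
G1 X72.053 Y214.853
G00 X117.140 Y170.547
M3 S784
G1 X93.972 Y153.775 F745
G1 X65.730 Y158.299
G1 X48.958 Y181.467
G1 X53.482 Y209.709
G1 X76.650 Y226.481
G1 X104.892 Y221.957
G1 X121.664 Y198.789
G1 X117.140 Y170.547
G00 X135.333 Y63.208
M3 S784
G1 X125.359 Y72.796 F745
G1 X112.108 Y83.700
G1 X95.579 Y95.920
G1 X75.773 Y109.455
G1 X52.690 Y124.305
G1 X26.330 Y140.471
M5
G00 X0.000 Y0.000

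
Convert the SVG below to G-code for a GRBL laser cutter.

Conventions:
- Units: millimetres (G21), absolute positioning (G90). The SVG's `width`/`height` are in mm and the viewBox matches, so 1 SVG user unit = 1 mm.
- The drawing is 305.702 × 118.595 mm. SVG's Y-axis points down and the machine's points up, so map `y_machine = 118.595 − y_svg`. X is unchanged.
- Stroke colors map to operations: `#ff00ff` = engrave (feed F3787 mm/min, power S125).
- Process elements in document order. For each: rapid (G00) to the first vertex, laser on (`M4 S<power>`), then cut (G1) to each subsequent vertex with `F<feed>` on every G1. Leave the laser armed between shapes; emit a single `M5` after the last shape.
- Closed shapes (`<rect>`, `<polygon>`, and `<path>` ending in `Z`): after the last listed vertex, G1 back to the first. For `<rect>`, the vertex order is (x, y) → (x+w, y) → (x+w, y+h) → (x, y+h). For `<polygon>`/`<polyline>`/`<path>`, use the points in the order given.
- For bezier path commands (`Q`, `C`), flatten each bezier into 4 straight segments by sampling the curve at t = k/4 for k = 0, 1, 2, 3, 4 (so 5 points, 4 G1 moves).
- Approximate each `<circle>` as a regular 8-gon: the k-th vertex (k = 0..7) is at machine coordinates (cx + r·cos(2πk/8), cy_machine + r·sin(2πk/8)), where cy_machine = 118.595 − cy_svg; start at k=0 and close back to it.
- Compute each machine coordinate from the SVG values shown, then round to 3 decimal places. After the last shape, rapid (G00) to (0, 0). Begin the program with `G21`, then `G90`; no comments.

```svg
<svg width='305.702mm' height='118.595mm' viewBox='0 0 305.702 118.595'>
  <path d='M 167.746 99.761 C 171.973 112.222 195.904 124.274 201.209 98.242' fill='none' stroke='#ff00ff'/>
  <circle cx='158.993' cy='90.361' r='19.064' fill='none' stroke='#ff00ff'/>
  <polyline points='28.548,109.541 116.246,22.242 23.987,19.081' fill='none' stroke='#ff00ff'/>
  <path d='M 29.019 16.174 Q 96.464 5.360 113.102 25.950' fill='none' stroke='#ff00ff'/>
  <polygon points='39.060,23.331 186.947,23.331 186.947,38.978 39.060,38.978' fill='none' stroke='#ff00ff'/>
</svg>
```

viewBox `0 0 305.702 118.595` with mm width/height → 1 unit = 1 mm. Flip: y_m = 118.595 − y_svg.

**Shape 1** — `<path>` cubic bezier, stroke `#ff00ff` → engrave (S125, F3787). Control points (SVG): P0=(167.746,99.761), P1=(171.973,112.222), P2=(195.904,124.274), P3=(201.209,98.242); sampled at t=k/4. Machine vertices: (167.746,18.834) → (174.012,10.154) → (184.073,5.159) → (194.337,7.381) → (201.209,20.353). Open path.

**Shape 2** — `<circle>` circle, stroke `#ff00ff` → engrave (S125, F3787). Machine vertices: (178.057,28.234) → (172.473,41.714) → (158.993,47.298) → (145.513,41.714) → (139.929,28.234) → (145.513,14.754) → (158.993,9.170) → (172.473,14.754) → (178.057,28.234). Closed: final G1 returns to the first vertex.

**Shape 3** — `<polyline>` open polyline, stroke `#ff00ff` → engrave (S125, F3787). Machine vertices: (28.548,9.054) → (116.246,96.353) → (23.987,99.514). Open path.

**Shape 4** — `<path>` quadratic bezier, stroke `#ff00ff` → engrave (S125, F3787). Control points (SVG): P0=(29.019,16.174), P1=(96.464,5.360), P2=(113.102,25.950); sampled at t=k/4. Machine vertices: (29.019,102.421) → (59.566,105.865) → (83.762,105.384) → (101.608,100.977) → (113.102,92.645). Open path.

**Shape 5** — `<polygon>` rectangle, stroke `#ff00ff` → engrave (S125, F3787). Machine vertices: (39.060,95.264) → (186.947,95.264) → (186.947,79.617) → (39.060,79.617) → (39.060,95.264). Closed: final G1 returns to the first vertex.

G21
G90
G00 X167.746 Y18.834
M4 S125
G1 X174.012 Y10.154 F3787
G1 X184.073 Y5.159 F3787
G1 X194.337 Y7.381 F3787
G1 X201.209 Y20.353 F3787
G00 X178.057 Y28.234
M4 S125
G1 X172.473 Y41.714 F3787
G1 X158.993 Y47.298 F3787
G1 X145.513 Y41.714 F3787
G1 X139.929 Y28.234 F3787
G1 X145.513 Y14.754 F3787
G1 X158.993 Y9.170 F3787
G1 X172.473 Y14.754 F3787
G1 X178.057 Y28.234 F3787
G00 X28.548 Y9.054
M4 S125
G1 X116.246 Y96.353 F3787
G1 X23.987 Y99.514 F3787
G00 X29.019 Y102.421
M4 S125
G1 X59.566 Y105.865 F3787
G1 X83.762 Y105.384 F3787
G1 X101.608 Y100.977 F3787
G1 X113.102 Y92.645 F3787
G00 X39.060 Y95.264
M4 S125
G1 X186.947 Y95.264 F3787
G1 X186.947 Y79.617 F3787
G1 X39.060 Y79.617 F3787
G1 X39.060 Y95.264 F3787
M5
G00 X0.000 Y0.000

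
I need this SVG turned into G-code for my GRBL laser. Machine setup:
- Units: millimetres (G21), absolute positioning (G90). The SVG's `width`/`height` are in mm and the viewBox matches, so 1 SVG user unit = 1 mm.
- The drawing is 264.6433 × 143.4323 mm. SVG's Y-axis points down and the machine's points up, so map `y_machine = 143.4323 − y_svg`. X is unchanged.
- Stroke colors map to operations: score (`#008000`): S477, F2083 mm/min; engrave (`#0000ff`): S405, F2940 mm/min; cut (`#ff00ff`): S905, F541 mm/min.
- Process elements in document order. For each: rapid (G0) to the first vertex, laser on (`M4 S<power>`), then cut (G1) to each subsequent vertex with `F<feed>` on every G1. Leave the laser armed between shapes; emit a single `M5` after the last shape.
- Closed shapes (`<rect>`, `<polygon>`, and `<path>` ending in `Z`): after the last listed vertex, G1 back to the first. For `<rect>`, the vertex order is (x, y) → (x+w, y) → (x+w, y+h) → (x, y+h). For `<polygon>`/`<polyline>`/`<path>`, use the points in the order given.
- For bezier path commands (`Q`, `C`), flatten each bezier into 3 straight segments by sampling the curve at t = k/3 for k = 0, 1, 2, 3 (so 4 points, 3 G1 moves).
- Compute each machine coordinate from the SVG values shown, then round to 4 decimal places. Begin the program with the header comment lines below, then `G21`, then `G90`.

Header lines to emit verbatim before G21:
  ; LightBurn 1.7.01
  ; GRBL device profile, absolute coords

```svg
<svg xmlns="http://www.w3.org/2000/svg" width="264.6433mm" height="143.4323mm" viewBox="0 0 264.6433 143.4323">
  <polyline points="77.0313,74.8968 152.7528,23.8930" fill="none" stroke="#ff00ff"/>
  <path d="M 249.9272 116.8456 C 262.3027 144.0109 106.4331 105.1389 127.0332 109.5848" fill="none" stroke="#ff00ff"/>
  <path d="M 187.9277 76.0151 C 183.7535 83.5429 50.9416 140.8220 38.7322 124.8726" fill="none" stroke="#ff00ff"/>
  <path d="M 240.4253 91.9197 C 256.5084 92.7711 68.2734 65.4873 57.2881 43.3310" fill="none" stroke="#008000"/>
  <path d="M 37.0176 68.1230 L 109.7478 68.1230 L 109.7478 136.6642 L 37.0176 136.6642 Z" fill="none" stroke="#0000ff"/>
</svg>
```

; LightBurn 1.7.01
; GRBL device profile, absolute coords
G21
G90
G0 X77.0313 Y68.5355
M4 S905
G1 X152.7528 Y119.5393 F541
G0 X249.9272 Y26.5867
M4 S905
G1 X218.9882 Y17.3836 F541
G1 X152.4891 Y27.9043 F541
G1 X127.0332 Y33.8475 F541
G0 X187.9277 Y67.4172
M4 S905
G1 X150.1054 Y47.8604 F541
G1 X81.9113 Y22.4650 F541
G1 X38.7322 Y18.5597 F541
G0 X240.4253 Y51.5126
M4 S477
G1 X202.5345 Y58.8076 F2083
G1 X113.2245 Y77.4678 F2083
G1 X57.2881 Y100.1013 F2083
G0 X37.0176 Y75.3093
M4 S405
G1 X109.7478 Y75.3093 F2940
G1 X109.7478 Y6.7681 F2940
G1 X37.0176 Y6.7681 F2940
G1 X37.0176 Y75.3093 F2940
M5

Since the viewBox matches the mm dimensions, user units are millimetres directly. The only transform is the Y-flip y_m = 143.4323 − y_svg.

Shape 1 is a line segment drawn with `<polyline>`. Its stroke #ff00ff means cut at S905, F541. After flipping Y the toolpath is (77.0313,68.5355) → (152.7528,119.5393).

Shape 2 is a cubic bezier drawn with `<path>`. Its stroke #ff00ff means cut at S905, F541. After flipping Y the toolpath is (249.9272,26.5867) → (218.9882,17.3836) → (152.4891,27.9043) → (127.0332,33.8475).

Shape 3 is a cubic bezier drawn with `<path>`. Its stroke #ff00ff means cut at S905, F541. After flipping Y the toolpath is (187.9277,67.4172) → (150.1054,47.8604) → (81.9113,22.4650) → (38.7322,18.5597).

Shape 4 is a cubic bezier drawn with `<path>`. Its stroke #008000 means score at S477, F2083. After flipping Y the toolpath is (240.4253,51.5126) → (202.5345,58.8076) → (113.2245,77.4678) → (57.2881,100.1013).

Shape 5 is a rectangle drawn with `<path>`. Its stroke #0000ff means engrave at S405, F2940. After flipping Y the toolpath is (37.0176,75.3093) → (109.7478,75.3093) → (109.7478,6.7681) → (37.0176,6.7681) → (37.0176,75.3093), returning to the start.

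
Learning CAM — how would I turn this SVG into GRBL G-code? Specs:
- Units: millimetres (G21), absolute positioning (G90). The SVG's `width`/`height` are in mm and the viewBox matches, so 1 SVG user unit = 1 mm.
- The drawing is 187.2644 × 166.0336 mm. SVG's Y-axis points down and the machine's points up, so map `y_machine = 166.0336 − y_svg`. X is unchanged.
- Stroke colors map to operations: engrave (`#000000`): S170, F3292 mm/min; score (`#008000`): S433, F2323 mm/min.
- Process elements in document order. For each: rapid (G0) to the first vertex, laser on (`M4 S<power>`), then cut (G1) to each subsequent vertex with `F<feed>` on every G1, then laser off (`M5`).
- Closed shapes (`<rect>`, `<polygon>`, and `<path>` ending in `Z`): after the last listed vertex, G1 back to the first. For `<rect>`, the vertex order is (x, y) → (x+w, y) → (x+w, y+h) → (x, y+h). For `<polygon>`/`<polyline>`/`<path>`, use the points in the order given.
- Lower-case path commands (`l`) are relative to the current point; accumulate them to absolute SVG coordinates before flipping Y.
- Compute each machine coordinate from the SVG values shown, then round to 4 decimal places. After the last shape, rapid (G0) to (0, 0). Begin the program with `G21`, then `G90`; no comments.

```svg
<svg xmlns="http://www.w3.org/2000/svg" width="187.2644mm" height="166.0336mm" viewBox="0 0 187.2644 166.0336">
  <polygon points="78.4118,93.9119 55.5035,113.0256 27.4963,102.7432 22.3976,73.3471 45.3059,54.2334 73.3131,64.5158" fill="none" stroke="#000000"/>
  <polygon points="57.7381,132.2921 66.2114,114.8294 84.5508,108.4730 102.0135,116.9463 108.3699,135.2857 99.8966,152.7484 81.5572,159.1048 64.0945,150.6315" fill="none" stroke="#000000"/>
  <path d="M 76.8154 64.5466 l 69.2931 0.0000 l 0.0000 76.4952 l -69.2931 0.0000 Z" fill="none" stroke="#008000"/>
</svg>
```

G21
G90
G0 X78.4118 Y72.1217
M4 S170
G1 X55.5035 Y53.0080 F3292
G1 X27.4963 Y63.2904 F3292
G1 X22.3976 Y92.6865 F3292
G1 X45.3059 Y111.8002 F3292
G1 X73.3131 Y101.5178 F3292
G1 X78.4118 Y72.1217 F3292
M5
G0 X57.7381 Y33.7415
M4 S170
G1 X66.2114 Y51.2042 F3292
G1 X84.5508 Y57.5606 F3292
G1 X102.0135 Y49.0873 F3292
G1 X108.3699 Y30.7479 F3292
G1 X99.8966 Y13.2852 F3292
G1 X81.5572 Y6.9288 F3292
G1 X64.0945 Y15.4021 F3292
G1 X57.7381 Y33.7415 F3292
M5
G0 X76.8154 Y101.4870
M4 S433
G1 X146.1085 Y101.4870 F2323
G1 X146.1085 Y24.9918 F2323
G1 X76.8154 Y24.9918 F2323
G1 X76.8154 Y101.4870 F2323
M5
G0 X0.0000 Y0.0000

Since the viewBox matches the mm dimensions, user units are millimetres directly. The only transform is the Y-flip y_m = 166.0336 − y_svg.

Shape 1 is a regular polygon drawn with `<polygon>`. Its stroke #000000 means engrave at S170, F3292. After flipping Y the toolpath is (78.4118,72.1217) → (55.5035,53.0080) → (27.4963,63.2904) → (22.3976,92.6865) → (45.3059,111.8002) → (73.3131,101.5178) → (78.4118,72.1217), returning to the start.

Shape 2 is a regular polygon drawn with `<polygon>`. Its stroke #000000 means engrave at S170, F3292. After flipping Y the toolpath is (57.7381,33.7415) → (66.2114,51.2042) → (84.5508,57.5606) → (102.0135,49.0873) → (108.3699,30.7479) → (99.8966,13.2852) → (81.5572,6.9288) → (64.0945,15.4021) → (57.7381,33.7415), returning to the start.

Shape 3 is a rectangle drawn with `<path>`. Its stroke #008000 means score at S433, F2323. After flipping Y the toolpath is (76.8154,101.4870) → (146.1085,101.4870) → (146.1085,24.9918) → (76.8154,24.9918) → (76.8154,101.4870), returning to the start.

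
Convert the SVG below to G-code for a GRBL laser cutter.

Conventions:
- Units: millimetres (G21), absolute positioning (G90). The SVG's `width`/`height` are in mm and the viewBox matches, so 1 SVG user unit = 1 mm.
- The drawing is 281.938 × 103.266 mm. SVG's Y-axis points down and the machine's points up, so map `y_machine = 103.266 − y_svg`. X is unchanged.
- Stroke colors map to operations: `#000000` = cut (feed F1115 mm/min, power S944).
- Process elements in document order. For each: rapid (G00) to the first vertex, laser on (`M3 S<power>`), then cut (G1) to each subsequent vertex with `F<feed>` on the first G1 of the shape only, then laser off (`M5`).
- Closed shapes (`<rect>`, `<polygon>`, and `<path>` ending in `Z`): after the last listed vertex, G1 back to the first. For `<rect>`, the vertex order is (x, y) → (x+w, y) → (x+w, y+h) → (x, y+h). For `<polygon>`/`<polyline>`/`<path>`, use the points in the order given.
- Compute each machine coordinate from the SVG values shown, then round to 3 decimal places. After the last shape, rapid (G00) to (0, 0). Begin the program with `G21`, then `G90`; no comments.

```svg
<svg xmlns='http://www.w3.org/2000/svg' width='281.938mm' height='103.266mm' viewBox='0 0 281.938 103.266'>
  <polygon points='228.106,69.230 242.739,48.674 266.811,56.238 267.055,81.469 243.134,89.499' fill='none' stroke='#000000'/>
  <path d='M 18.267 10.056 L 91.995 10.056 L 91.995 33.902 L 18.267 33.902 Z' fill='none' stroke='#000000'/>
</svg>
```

G21
G90
G00 X228.106 Y34.036
M3 S944
G1 X242.739 Y54.592 F1115
G1 X266.811 Y47.028
G1 X267.055 Y21.797
G1 X243.134 Y13.767
G1 X228.106 Y34.036
M5
G00 X18.267 Y93.210
M3 S944
G1 X91.995 Y93.210 F1115
G1 X91.995 Y69.364
G1 X18.267 Y69.364
G1 X18.267 Y93.210
M5
G00 X0.000 Y0.000

viewBox `0 0 281.938 103.266` with mm width/height → 1 unit = 1 mm. Flip: y_m = 103.266 − y_svg.

**Shape 1** — `<polygon>` regular polygon, stroke `#000000` → cut (S944, F1115). Machine vertices: (228.106,34.036) → (242.739,54.592) → (266.811,47.028) → (267.055,21.797) → (243.134,13.767) → (228.106,34.036). Closed: final G1 returns to the first vertex.

**Shape 2** — `<path>` rectangle, stroke `#000000` → cut (S944, F1115). Machine vertices: (18.267,93.210) → (91.995,93.210) → (91.995,69.364) → (18.267,69.364) → (18.267,93.210). Closed: final G1 returns to the first vertex.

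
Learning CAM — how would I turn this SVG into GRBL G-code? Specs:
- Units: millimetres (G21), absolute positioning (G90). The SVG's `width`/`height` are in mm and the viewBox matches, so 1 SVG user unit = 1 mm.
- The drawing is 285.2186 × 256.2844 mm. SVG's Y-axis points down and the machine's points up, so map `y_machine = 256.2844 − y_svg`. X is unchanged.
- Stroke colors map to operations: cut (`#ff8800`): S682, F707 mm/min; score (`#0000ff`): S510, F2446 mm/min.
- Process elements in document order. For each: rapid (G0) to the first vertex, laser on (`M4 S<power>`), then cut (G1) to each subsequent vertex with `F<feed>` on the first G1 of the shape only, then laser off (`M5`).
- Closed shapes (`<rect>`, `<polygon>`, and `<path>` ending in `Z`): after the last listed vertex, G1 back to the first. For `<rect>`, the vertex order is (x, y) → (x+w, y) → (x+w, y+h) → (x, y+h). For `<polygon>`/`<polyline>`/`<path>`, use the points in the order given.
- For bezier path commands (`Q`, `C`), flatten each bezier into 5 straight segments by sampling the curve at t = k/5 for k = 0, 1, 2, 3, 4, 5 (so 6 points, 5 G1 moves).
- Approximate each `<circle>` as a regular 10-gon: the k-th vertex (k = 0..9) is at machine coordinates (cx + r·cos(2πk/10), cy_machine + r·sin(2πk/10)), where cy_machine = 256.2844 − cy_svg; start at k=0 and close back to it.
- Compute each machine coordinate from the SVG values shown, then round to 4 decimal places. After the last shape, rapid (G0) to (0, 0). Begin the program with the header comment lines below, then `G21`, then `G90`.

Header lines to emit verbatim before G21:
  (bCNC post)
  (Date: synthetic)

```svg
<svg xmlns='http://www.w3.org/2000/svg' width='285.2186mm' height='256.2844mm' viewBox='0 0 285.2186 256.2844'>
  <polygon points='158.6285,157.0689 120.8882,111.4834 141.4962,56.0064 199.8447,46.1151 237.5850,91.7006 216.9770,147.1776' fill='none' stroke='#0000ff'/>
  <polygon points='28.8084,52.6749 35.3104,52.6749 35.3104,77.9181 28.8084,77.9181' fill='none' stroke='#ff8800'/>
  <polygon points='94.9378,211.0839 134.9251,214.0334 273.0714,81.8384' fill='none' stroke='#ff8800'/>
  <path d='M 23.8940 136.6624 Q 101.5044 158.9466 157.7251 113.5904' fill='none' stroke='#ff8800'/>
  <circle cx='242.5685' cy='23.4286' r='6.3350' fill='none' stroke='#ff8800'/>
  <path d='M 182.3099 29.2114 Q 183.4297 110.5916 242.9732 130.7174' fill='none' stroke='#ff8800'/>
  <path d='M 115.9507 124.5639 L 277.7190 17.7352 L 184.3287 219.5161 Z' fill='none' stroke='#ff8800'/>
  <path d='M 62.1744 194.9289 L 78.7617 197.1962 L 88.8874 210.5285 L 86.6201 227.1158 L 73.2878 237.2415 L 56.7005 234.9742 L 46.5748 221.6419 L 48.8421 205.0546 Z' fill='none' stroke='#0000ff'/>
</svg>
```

1 u = 1 mm; y_m = 256.2844 − y.

[1] `<polygon>` regular polygon, #0000ff→score S510 F2446: (158.6285,99.2155) → (120.8882,144.8010) → (141.4962,200.2780) → (199.8447,210.1693) → (237.5850,164.5838) → (216.9770,109.1068) → (158.6285,99.2155) (closed)

[2] `<polygon>` rectangle, #ff8800→cut S682 F707: (28.8084,203.6095) → (35.3104,203.6095) → (35.3104,178.3663) → (28.8084,178.3663) → (28.8084,203.6095) (closed)

[3] `<polygon>` closed polygon, #ff8800→cut S682 F707: (94.9378,45.2005) → (134.9251,42.2510) → (273.0714,174.4460) → (94.9378,45.2005) (closed)

[4] `<path>` quadratic bezier, #ff8800→cut S682 F707: (23.8940,119.6220) → (54.0826,113.4139) → (82.5600,112.6171) → (109.3262,117.2315) → (134.3812,127.2571) → (157.7251,142.6940)

[5] `<circle>` circle, #ff8800→cut S682 F707: (248.9035,232.8558) → (247.6936,236.5794) → (244.5261,238.8807) → (240.6109,238.8807) → (237.4434,236.5794) → (236.2335,232.8558) → (237.4434,229.1322) → (240.6109,226.8309) → (244.5261,226.8309) → (247.6936,229.1322) → (248.9035,232.8558) (closed)

[6] `<path>` quadratic bezier, #ff8800→cut S682 F707: (182.3099,227.0730) → (185.0948,196.9711) → (192.5535,171.7695) → (204.6862,151.4683) → (221.4927,136.0675) → (242.9732,125.5670)

[7] `<path>` closed polygon, #ff8800→cut S682 F707: (115.9507,131.7205) → (277.7190,238.5492) → (184.3287,36.7683) → (115.9507,131.7205) (closed)

[8] `<path>` regular polygon, #0000ff→score S510 F2446: (62.1744,61.3555) → (78.7617,59.0882) → (88.8874,45.7559) → (86.6201,29.1686) → (73.2878,19.0429) → (56.7005,21.3102) → (46.5748,34.6425) → (48.8421,51.2298) → (62.1744,61.3555) (closed)

(bCNC post)
(Date: synthetic)
G21
G90
G0 X158.6285 Y99.2155
M4 S510
G1 X120.8882 Y144.8010 F2446
G1 X141.4962 Y200.2780
G1 X199.8447 Y210.1693
G1 X237.5850 Y164.5838
G1 X216.9770 Y109.1068
G1 X158.6285 Y99.2155
M5
G0 X28.8084 Y203.6095
M4 S682
G1 X35.3104 Y203.6095 F707
G1 X35.3104 Y178.3663
G1 X28.8084 Y178.3663
G1 X28.8084 Y203.6095
M5
G0 X94.9378 Y45.2005
M4 S682
G1 X134.9251 Y42.2510 F707
G1 X273.0714 Y174.4460
G1 X94.9378 Y45.2005
M5
G0 X23.8940 Y119.6220
M4 S682
G1 X54.0826 Y113.4139 F707
G1 X82.5600 Y112.6171
G1 X109.3262 Y117.2315
G1 X134.3812 Y127.2571
G1 X157.7251 Y142.6940
M5
G0 X248.9035 Y232.8558
M4 S682
G1 X247.6936 Y236.5794 F707
G1 X244.5261 Y238.8807
G1 X240.6109 Y238.8807
G1 X237.4434 Y236.5794
G1 X236.2335 Y232.8558
G1 X237.4434 Y229.1322
G1 X240.6109 Y226.8309
G1 X244.5261 Y226.8309
G1 X247.6936 Y229.1322
G1 X248.9035 Y232.8558
M5
G0 X182.3099 Y227.0730
M4 S682
G1 X185.0948 Y196.9711 F707
G1 X192.5535 Y171.7695
G1 X204.6862 Y151.4683
G1 X221.4927 Y136.0675
G1 X242.9732 Y125.5670
M5
G0 X115.9507 Y131.7205
M4 S682
G1 X277.7190 Y238.5492 F707
G1 X184.3287 Y36.7683
G1 X115.9507 Y131.7205
M5
G0 X62.1744 Y61.3555
M4 S510
G1 X78.7617 Y59.0882 F2446
G1 X88.8874 Y45.7559
G1 X86.6201 Y29.1686
G1 X73.2878 Y19.0429
G1 X56.7005 Y21.3102
G1 X46.5748 Y34.6425
G1 X48.8421 Y51.2298
G1 X62.1744 Y61.3555
M5
G0 X0.0000 Y0.0000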